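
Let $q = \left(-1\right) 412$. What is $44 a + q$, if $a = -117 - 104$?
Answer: $-10136$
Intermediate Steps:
$a = -221$ ($a = -117 - 104 = -221$)
$q = -412$
$44 a + q = 44 \left(-221\right) - 412 = -9724 - 412 = -10136$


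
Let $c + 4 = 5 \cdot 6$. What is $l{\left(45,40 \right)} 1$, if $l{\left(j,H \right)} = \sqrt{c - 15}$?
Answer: $\sqrt{11} \approx 3.3166$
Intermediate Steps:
$c = 26$ ($c = -4 + 5 \cdot 6 = -4 + 30 = 26$)
$l{\left(j,H \right)} = \sqrt{11}$ ($l{\left(j,H \right)} = \sqrt{26 - 15} = \sqrt{11}$)
$l{\left(45,40 \right)} 1 = \sqrt{11} \cdot 1 = \sqrt{11}$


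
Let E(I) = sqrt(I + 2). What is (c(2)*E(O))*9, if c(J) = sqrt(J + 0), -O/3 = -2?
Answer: 36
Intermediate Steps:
O = 6 (O = -3*(-2) = 6)
c(J) = sqrt(J)
E(I) = sqrt(2 + I)
(c(2)*E(O))*9 = (sqrt(2)*sqrt(2 + 6))*9 = (sqrt(2)*sqrt(8))*9 = (sqrt(2)*(2*sqrt(2)))*9 = 4*9 = 36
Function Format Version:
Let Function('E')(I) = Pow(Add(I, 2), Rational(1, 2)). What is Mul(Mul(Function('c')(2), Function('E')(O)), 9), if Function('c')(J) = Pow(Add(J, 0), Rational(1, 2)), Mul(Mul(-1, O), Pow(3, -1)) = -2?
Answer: 36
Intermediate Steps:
O = 6 (O = Mul(-3, -2) = 6)
Function('c')(J) = Pow(J, Rational(1, 2))
Function('E')(I) = Pow(Add(2, I), Rational(1, 2))
Mul(Mul(Function('c')(2), Function('E')(O)), 9) = Mul(Mul(Pow(2, Rational(1, 2)), Pow(Add(2, 6), Rational(1, 2))), 9) = Mul(Mul(Pow(2, Rational(1, 2)), Pow(8, Rational(1, 2))), 9) = Mul(Mul(Pow(2, Rational(1, 2)), Mul(2, Pow(2, Rational(1, 2)))), 9) = Mul(4, 9) = 36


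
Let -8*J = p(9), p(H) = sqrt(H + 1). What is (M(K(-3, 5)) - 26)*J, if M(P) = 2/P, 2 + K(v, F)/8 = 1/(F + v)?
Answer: 157*sqrt(10)/48 ≈ 10.343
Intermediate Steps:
p(H) = sqrt(1 + H)
K(v, F) = -16 + 8/(F + v)
J = -sqrt(10)/8 (J = -sqrt(1 + 9)/8 = -sqrt(10)/8 ≈ -0.39528)
(M(K(-3, 5)) - 26)*J = (2/((8*(1 - 2*5 - 2*(-3))/(5 - 3))) - 26)*(-sqrt(10)/8) = (2/((8*(1 - 10 + 6)/2)) - 26)*(-sqrt(10)/8) = (2/((8*(1/2)*(-3))) - 26)*(-sqrt(10)/8) = (2/(-12) - 26)*(-sqrt(10)/8) = (2*(-1/12) - 26)*(-sqrt(10)/8) = (-1/6 - 26)*(-sqrt(10)/8) = -(-157)*sqrt(10)/48 = 157*sqrt(10)/48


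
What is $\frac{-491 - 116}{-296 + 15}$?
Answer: $\frac{607}{281} \approx 2.1601$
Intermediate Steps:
$\frac{-491 - 116}{-296 + 15} = - \frac{607}{-281} = \left(-607\right) \left(- \frac{1}{281}\right) = \frac{607}{281}$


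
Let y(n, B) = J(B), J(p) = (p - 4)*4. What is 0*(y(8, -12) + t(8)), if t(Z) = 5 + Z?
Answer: 0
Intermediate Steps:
J(p) = -16 + 4*p (J(p) = (-4 + p)*4 = -16 + 4*p)
y(n, B) = -16 + 4*B
0*(y(8, -12) + t(8)) = 0*((-16 + 4*(-12)) + (5 + 8)) = 0*((-16 - 48) + 13) = 0*(-64 + 13) = 0*(-51) = 0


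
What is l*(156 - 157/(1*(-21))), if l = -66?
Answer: -75526/7 ≈ -10789.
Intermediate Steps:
l*(156 - 157/(1*(-21))) = -66*(156 - 157/(1*(-21))) = -66*(156 - 157/(-21)) = -66*(156 - 157*(-1/21)) = -66*(156 + 157/21) = -66*3433/21 = -75526/7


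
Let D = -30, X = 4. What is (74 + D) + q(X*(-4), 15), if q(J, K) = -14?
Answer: 30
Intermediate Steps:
(74 + D) + q(X*(-4), 15) = (74 - 30) - 14 = 44 - 14 = 30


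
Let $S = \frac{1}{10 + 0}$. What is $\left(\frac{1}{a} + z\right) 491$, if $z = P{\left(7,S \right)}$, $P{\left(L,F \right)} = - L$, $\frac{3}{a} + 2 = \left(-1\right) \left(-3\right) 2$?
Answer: $- \frac{8347}{3} \approx -2782.3$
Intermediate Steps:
$S = \frac{1}{10} \approx 0.1$
$a = \frac{3}{4}$ ($a = \frac{3}{-2 + \left(-1\right) \left(-3\right) 2} = \frac{3}{-2 + 3 \cdot 2} = \frac{3}{-2 + 6} = \frac{3}{4} \approx 0.75$)
$z = -7$ ($z = \left(-1\right) 7 = -7$)
$\left(\frac{1}{a} + z\right) 491 = \left(\frac{1}{\frac{3}{4}} - 7\right) 491 = \left(\frac{4}{3} - 7\right) 491 = \left(- \frac{17}{3}\right) 491 = - \frac{8347}{3}$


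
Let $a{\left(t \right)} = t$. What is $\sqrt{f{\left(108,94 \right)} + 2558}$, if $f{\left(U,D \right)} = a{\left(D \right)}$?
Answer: $2 \sqrt{663} \approx 51.498$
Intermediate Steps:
$f{\left(U,D \right)} = D$
$\sqrt{f{\left(108,94 \right)} + 2558} = \sqrt{94 + 2558} = \sqrt{2652} = 2 \sqrt{663}$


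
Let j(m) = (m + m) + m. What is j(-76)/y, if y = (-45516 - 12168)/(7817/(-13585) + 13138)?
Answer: 178471913/3437005 ≈ 51.927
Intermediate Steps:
j(m) = 3*m (j(m) = 2*m + m = 3*m)
y = -783637140/178471913 (y = -57684/(7817*(-1/13585) + 13138) = -57684/(-7817/13585 + 13138) = -57684/178471913/13585 = -57684*13585/178471913 = -783637140/178471913 ≈ -4.3908)
j(-76)/y = (3*(-76))/(-783637140/178471913) = -228*(-178471913/783637140) = 178471913/3437005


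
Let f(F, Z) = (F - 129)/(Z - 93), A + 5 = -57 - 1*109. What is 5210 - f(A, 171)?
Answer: 67780/13 ≈ 5213.8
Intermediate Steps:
A = -171 (A = -5 + (-57 - 1*109) = -5 + (-57 - 109) = -5 - 166 = -171)
f(F, Z) = (-129 + F)/(-93 + Z)
5210 - f(A, 171) = 5210 - (-129 - 171)/(-93 + 171) = 5210 - (-300)/78 = 5210 - 1*(-50/13) = 5210 + 50/13 = 67780/13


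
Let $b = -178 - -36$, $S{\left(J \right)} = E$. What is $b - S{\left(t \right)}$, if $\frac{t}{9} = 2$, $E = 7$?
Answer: $-149$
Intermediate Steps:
$t = 18$ ($t = 9 \cdot 2 = 18$)
$S{\left(J \right)} = 7$
$b = -142$ ($b = -178 + 36 = -142$)
$b - S{\left(t \right)} = -142 - 7 = -149$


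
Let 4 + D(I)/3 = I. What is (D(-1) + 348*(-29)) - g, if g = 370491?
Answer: -380598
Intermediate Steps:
D(I) = -12 + 3*I
(D(-1) + 348*(-29)) - g = ((-12 + 3*(-1)) + 348*(-29)) - 1*370491 = ((-12 - 3) - 10092) - 370491 = (-15 - 10092) - 370491 = -10107 - 370491 = -380598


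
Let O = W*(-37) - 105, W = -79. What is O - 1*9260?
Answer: -6442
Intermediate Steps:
O = 2818 (O = -79*(-37) - 105 = 2923 - 105 = 2818)
O - 1*9260 = 2818 - 1*9260 = 2818 - 9260 = -6442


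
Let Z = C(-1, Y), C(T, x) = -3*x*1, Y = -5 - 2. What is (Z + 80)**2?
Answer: 10201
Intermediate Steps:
Y = -7
C(T, x) = -3*x
Z = 21 (Z = -3*(-7) = 21)
(Z + 80)**2 = (21 + 80)**2 = 101**2 = 10201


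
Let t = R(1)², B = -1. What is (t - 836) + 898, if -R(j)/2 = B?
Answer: 66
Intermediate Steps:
R(j) = 2 (R(j) = -2*(-1) = 2)
t = 4 (t = 2² = 4)
(t - 836) + 898 = (4 - 836) + 898 = -832 + 898 = 66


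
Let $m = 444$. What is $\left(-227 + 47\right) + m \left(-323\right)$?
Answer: $-143592$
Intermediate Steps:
$\left(-227 + 47\right) + m \left(-323\right) = \left(-227 + 47\right) + 444 \left(-323\right) = -180 - 143412 = -143592$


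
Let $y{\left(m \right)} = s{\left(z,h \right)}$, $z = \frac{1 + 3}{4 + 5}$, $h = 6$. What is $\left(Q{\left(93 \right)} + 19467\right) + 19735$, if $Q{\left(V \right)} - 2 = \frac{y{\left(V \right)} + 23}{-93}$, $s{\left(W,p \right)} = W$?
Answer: $\frac{32813537}{837} \approx 39204.0$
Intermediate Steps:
$z = \frac{4}{9} \approx 0.44444$
$y{\left(m \right)} = \frac{4}{9}$
$Q{\left(V \right)} = \frac{1463}{837}$ ($Q{\left(V \right)} = 2 + \frac{\frac{4}{9} + 23}{-93} = 2 + \frac{211}{9} \left(- \frac{1}{93}\right) = 2 - \frac{211}{837} = \frac{1463}{837}$)
$\left(Q{\left(93 \right)} + 19467\right) + 19735 = \left(\frac{1463}{837} + 19467\right) + 19735 = \frac{16295342}{837} + 19735 = \frac{32813537}{837}$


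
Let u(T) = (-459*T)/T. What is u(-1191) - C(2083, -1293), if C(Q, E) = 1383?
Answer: -1842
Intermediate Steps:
u(T) = -459
u(-1191) - C(2083, -1293) = -459 - 1*1383 = -459 - 1383 = -1842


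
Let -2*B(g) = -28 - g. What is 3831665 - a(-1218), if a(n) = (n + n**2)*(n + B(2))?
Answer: 1787045783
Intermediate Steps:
B(g) = 14 + g/2 (B(g) = -(-28 - g)/2 = 14 + g/2)
a(n) = (15 + n)*(n + n**2) (a(n) = (n + n**2)*(n + (14 + (1/2)*2)) = (n + n**2)*(n + (14 + 1)) = (n + n**2)*(n + 15) = (n + n**2)*(15 + n) = (15 + n)*(n + n**2))
3831665 - a(-1218) = 3831665 - (-1218)*(15 + (-1218)**2 + 16*(-1218)) = 3831665 - (-1218)*(15 + 1483524 - 19488) = 3831665 - (-1218)*1464051 = 3831665 - 1*(-1783214118) = 3831665 + 1783214118 = 1787045783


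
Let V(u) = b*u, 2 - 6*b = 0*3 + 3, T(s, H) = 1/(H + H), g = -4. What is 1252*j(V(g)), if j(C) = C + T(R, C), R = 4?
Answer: 5321/3 ≈ 1773.7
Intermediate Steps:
T(s, H) = 1/(2*H)
b = -1/6 (b = 1/3 - (0*3 + 3)/6 = 1/3 - (0 + 3)/6 = 1/3 - 1/6*3 = 1/3 - 1/2 = -1/6 ≈ -0.16667)
V(u) = -u/6
j(C) = C + 1/(2*C)
1252*j(V(g)) = 1252*(-1/6*(-4) + 1/(2*((-1/6*(-4))))) = 1252*(2/3 + 1/(2*(2/3))) = 1252*(2/3 + (1/2)*(3/2)) = 1252*(2/3 + 3/4) = 1252*(17/12) = 5321/3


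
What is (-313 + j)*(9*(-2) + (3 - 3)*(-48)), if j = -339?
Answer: 11736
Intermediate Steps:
(-313 + j)*(9*(-2) + (3 - 3)*(-48)) = (-313 - 339)*(9*(-2) + (3 - 3)*(-48)) = -652*(-18 + 0*(-48)) = -652*(-18 + 0) = -652*(-18) = 11736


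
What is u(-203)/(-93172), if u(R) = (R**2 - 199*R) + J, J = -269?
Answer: -81337/93172 ≈ -0.87298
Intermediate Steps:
u(R) = -269 + R**2 - 199*R (u(R) = (R**2 - 199*R) - 269 = -269 + R**2 - 199*R)
u(-203)/(-93172) = (-269 + (-203)**2 - 199*(-203))/(-93172) = (-269 + 41209 + 40397)*(-1/93172) = 81337*(-1/93172) = -81337/93172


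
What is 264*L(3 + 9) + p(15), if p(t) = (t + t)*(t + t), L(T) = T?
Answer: 4068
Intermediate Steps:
p(t) = 4*t**2 (p(t) = (2*t)*(2*t) = 4*t**2)
264*L(3 + 9) + p(15) = 264*(3 + 9) + 4*15**2 = 264*12 + 4*225 = 3168 + 900 = 4068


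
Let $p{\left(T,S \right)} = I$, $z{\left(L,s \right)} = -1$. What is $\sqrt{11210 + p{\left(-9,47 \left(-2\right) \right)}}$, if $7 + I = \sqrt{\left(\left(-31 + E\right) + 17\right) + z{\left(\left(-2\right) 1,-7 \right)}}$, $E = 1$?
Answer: $\sqrt{11203 + i \sqrt{14}} \approx 105.84 + 0.0177 i$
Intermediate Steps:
$I = -7 + i \sqrt{14}$ ($I = -7 + \sqrt{\left(\left(-31 + 1\right) + 17\right) - 1} = -7 + \sqrt{\left(-30 + 17\right) - 1} = -7 + \sqrt{-13 - 1} = -7 + \sqrt{-14} = -7 + i \sqrt{14} \approx -7.0 + 3.7417 i$)
$p{\left(T,S \right)} = -7 + i \sqrt{14}$
$\sqrt{11210 + p{\left(-9,47 \left(-2\right) \right)}} = \sqrt{11210 - \left(7 - i \sqrt{14}\right)} = \sqrt{11203 + i \sqrt{14}}$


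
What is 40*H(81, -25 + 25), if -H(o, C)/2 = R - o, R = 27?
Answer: 4320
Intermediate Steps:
H(o, C) = -54 + 2*o (H(o, C) = -2*(27 - o) = -54 + 2*o)
40*H(81, -25 + 25) = 40*(-54 + 2*81) = 40*(-54 + 162) = 40*108 = 4320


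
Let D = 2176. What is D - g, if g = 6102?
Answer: -3926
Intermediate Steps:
D - g = 2176 - 1*6102 = 2176 - 6102 = -3926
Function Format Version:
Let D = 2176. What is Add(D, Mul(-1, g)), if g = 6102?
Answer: -3926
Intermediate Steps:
Add(D, Mul(-1, g)) = Add(2176, Mul(-1, 6102)) = Add(2176, -6102) = -3926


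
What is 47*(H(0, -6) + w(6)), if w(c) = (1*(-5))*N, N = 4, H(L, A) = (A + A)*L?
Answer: -940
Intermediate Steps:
H(L, A) = 2*A*L (H(L, A) = (2*A)*L = 2*A*L)
w(c) = -20 (w(c) = (1*(-5))*4 = -5*4 = -20)
47*(H(0, -6) + w(6)) = 47*(2*(-6)*0 - 20) = 47*(0 - 20) = 47*(-20) = -940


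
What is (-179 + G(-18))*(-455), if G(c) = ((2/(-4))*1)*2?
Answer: 81900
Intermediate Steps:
G(c) = -1 (G(c) = ((2*(-¼))*1)*2 = -½*1*2 = -½*2 = -1)
(-179 + G(-18))*(-455) = (-179 - 1)*(-455) = -180*(-455) = 81900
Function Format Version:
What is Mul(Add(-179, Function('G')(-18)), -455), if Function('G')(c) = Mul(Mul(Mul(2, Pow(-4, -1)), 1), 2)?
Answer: 81900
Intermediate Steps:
Function('G')(c) = -1 (Function('G')(c) = Mul(Mul(Mul(2, Rational(-1, 4)), 1), 2) = Mul(Mul(Rational(-1, 2), 1), 2) = Mul(Rational(-1, 2), 2) = -1)
Mul(Add(-179, Function('G')(-18)), -455) = Mul(Add(-179, -1), -455) = Mul(-180, -455) = 81900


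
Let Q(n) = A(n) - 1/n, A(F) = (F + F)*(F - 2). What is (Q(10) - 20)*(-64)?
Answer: -44768/5 ≈ -8953.6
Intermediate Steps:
A(F) = 2*F*(-2 + F) (A(F) = (2*F)*(-2 + F) = 2*F*(-2 + F))
Q(n) = -1/n + 2*n*(-2 + n) (Q(n) = 2*n*(-2 + n) - 1/n = -1/n + 2*n*(-2 + n))
(Q(10) - 20)*(-64) = ((-1 + 2*10**2*(-2 + 10))/10 - 20)*(-64) = ((-1 + 2*100*8)/10 - 20)*(-64) = ((-1 + 1600)/10 - 20)*(-64) = ((1/10)*1599 - 20)*(-64) = (1599/10 - 20)*(-64) = (1399/10)*(-64) = -44768/5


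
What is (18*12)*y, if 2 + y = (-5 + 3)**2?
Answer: 432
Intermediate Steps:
y = 2 (y = -2 + (-5 + 3)**2 = -2 + (-2)**2 = -2 + 4 = 2)
(18*12)*y = (18*12)*2 = 216*2 = 432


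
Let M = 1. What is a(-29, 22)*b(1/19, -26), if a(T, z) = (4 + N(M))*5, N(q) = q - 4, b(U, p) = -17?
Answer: -85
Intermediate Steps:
N(q) = -4 + q
a(T, z) = 5 (a(T, z) = (4 + (-4 + 1))*5 = (4 - 3)*5 = 1*5 = 5)
a(-29, 22)*b(1/19, -26) = 5*(-17) = -85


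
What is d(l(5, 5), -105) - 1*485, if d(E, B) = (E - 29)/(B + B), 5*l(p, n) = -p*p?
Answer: -50908/105 ≈ -484.84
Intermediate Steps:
l(p, n) = -p**2/5 (l(p, n) = (-p*p)/5 = (-p**2)/5 = -p**2/5)
d(E, B) = (-29 + E)/(2*B) (d(E, B) = (-29 + E)/((2*B)) = (-29 + E)*(1/(2*B)) = (-29 + E)/(2*B))
d(l(5, 5), -105) - 1*485 = (1/2)*(-29 - 1/5*5**2)/(-105) - 1*485 = (1/2)*(-1/105)*(-29 - 1/5*25) - 485 = (1/2)*(-1/105)*(-29 - 5) - 485 = (1/2)*(-1/105)*(-34) - 485 = 17/105 - 485 = -50908/105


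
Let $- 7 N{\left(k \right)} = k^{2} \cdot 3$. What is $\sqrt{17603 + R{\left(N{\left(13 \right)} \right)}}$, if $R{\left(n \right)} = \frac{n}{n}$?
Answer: $6 \sqrt{489} \approx 132.68$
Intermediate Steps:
$N{\left(k \right)} = - \frac{3 k^{2}}{7}$ ($N{\left(k \right)} = - \frac{k^{2} \cdot 3}{7} = - \frac{3 k^{2}}{7}$)
$R{\left(n \right)} = 1$
$\sqrt{17603 + R{\left(N{\left(13 \right)} \right)}} = \sqrt{17603 + 1} = \sqrt{17604} = 6 \sqrt{489}$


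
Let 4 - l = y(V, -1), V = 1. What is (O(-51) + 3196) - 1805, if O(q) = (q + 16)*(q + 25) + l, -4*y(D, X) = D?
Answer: 9221/4 ≈ 2305.3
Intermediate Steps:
y(D, X) = -D/4
l = 17/4 (l = 4 - (-1)/4 = 4 - 1*(-¼) = 4 + ¼ = 17/4 ≈ 4.2500)
O(q) = 17/4 + (16 + q)*(25 + q) (O(q) = (q + 16)*(q + 25) + 17/4 = (16 + q)*(25 + q) + 17/4 = 17/4 + (16 + q)*(25 + q))
(O(-51) + 3196) - 1805 = ((1617/4 + (-51)² + 41*(-51)) + 3196) - 1805 = ((1617/4 + 2601 - 2091) + 3196) - 1805 = (3657/4 + 3196) - 1805 = 16441/4 - 1805 = 9221/4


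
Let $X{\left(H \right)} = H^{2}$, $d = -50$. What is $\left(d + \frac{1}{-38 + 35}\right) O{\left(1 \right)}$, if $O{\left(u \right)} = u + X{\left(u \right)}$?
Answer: $- \frac{302}{3} \approx -100.67$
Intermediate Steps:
$O{\left(u \right)} = u + u^{2}$
$\left(d + \frac{1}{-38 + 35}\right) O{\left(1 \right)} = \left(-50 + \frac{1}{-38 + 35}\right) 1 \left(1 + 1\right) = \left(-50 + \frac{1}{-3}\right) 1 \cdot 2 = \left(-50 - \frac{1}{3}\right) 2 = \left(- \frac{151}{3}\right) 2 = - \frac{302}{3}$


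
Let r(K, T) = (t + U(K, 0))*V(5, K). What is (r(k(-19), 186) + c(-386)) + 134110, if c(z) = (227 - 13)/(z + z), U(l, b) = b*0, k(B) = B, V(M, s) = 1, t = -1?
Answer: 51765967/386 ≈ 1.3411e+5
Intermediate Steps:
U(l, b) = 0
r(K, T) = -1 (r(K, T) = (-1 + 0)*1 = -1*1 = -1)
c(z) = 107/z (c(z) = 214/((2*z)) = 214*(1/(2*z)) = 107/z)
(r(k(-19), 186) + c(-386)) + 134110 = (-1 + 107/(-386)) + 134110 = (-1 + 107*(-1/386)) + 134110 = (-1 - 107/386) + 134110 = -493/386 + 134110 = 51765967/386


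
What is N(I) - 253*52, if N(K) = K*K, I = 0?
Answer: -13156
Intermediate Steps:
N(K) = K²
N(I) - 253*52 = 0² - 253*52 = 0 - 13156 = -13156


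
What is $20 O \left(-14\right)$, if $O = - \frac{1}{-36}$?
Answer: $- \frac{70}{9} \approx -7.7778$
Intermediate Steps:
$O = \frac{1}{36}$ ($O = \left(-1\right) \left(- \frac{1}{36}\right) = \frac{1}{36} \approx 0.027778$)
$20 O \left(-14\right) = 20 \cdot \frac{1}{36} \left(-14\right) = \frac{5}{9} \left(-14\right) = - \frac{70}{9}$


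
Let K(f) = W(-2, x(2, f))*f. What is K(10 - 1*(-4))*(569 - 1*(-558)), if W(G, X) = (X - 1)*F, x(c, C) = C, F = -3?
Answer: -615342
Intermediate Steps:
W(G, X) = 3 - 3*X (W(G, X) = (X - 1)*(-3) = (-1 + X)*(-3) = 3 - 3*X)
K(f) = f*(3 - 3*f) (K(f) = (3 - 3*f)*f = f*(3 - 3*f))
K(10 - 1*(-4))*(569 - 1*(-558)) = (3*(10 - 1*(-4))*(1 - (10 - 1*(-4))))*(569 - 1*(-558)) = (3*(10 + 4)*(1 - (10 + 4)))*(569 + 558) = (3*14*(1 - 1*14))*1127 = (3*14*(1 - 14))*1127 = (3*14*(-13))*1127 = -546*1127 = -615342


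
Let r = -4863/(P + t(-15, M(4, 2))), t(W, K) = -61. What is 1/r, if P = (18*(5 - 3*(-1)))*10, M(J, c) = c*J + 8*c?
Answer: -1379/4863 ≈ -0.28357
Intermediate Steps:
M(J, c) = 8*c + J*c (M(J, c) = J*c + 8*c = 8*c + J*c)
P = 1440 (P = (18*(5 + 3))*10 = (18*8)*10 = 144*10 = 1440)
r = -4863/1379 (r = -4863/(1440 - 61) = -4863/1379 ≈ -3.5265)
1/r = 1/(-4863/1379) = -1379/4863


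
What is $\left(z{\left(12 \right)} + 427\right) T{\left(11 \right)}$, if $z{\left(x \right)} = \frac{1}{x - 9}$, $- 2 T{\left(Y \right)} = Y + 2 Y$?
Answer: $-7051$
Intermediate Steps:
$T{\left(Y \right)} = - \frac{3 Y}{2}$ ($T{\left(Y \right)} = - \frac{Y + 2 Y}{2} = - \frac{3 Y}{2}$)
$z{\left(x \right)} = \frac{1}{-9 + x}$
$\left(z{\left(12 \right)} + 427\right) T{\left(11 \right)} = \left(\frac{1}{-9 + 12} + 427\right) \left(\left(- \frac{3}{2}\right) 11\right) = \left(\frac{1}{3} + 427\right) \left(- \frac{33}{2}\right) = \frac{1282}{3} \left(- \frac{33}{2}\right) = -7051$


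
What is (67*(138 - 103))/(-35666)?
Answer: -2345/35666 ≈ -0.065749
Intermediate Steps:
(67*(138 - 103))/(-35666) = (67*35)*(-1/35666) = 2345*(-1/35666) = -2345/35666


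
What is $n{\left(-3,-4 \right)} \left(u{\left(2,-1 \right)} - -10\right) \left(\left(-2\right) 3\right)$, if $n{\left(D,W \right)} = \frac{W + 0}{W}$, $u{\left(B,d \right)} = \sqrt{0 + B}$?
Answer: $-60 - 6 \sqrt{2} \approx -68.485$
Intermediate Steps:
$u{\left(B,d \right)} = \sqrt{B}$
$n{\left(D,W \right)} = 1$ ($n{\left(D,W \right)} = \frac{W}{W} = 1$)
$n{\left(-3,-4 \right)} \left(u{\left(2,-1 \right)} - -10\right) \left(\left(-2\right) 3\right) = 1 \left(\sqrt{2} - -10\right) \left(\left(-2\right) 3\right) = 1 \left(\sqrt{2} + 10\right) \left(-6\right) = 1 \left(10 + \sqrt{2}\right) \left(-6\right) = \left(10 + \sqrt{2}\right) \left(-6\right) = -60 - 6 \sqrt{2}$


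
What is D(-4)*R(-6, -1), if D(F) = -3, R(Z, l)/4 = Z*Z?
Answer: -432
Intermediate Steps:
R(Z, l) = 4*Z² (R(Z, l) = 4*(Z*Z) = 4*Z²)
D(-4)*R(-6, -1) = -12*(-6)² = -12*36 = -3*144 = -432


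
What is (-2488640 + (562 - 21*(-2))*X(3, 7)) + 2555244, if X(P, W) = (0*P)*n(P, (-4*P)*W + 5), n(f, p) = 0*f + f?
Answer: 66604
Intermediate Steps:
n(f, p) = f (n(f, p) = 0 + f = f)
X(P, W) = 0 (X(P, W) = (0*P)*P = 0*P = 0)
(-2488640 + (562 - 21*(-2))*X(3, 7)) + 2555244 = (-2488640 + (562 - 21*(-2))*0) + 2555244 = (-2488640 + (562 + 42)*0) + 2555244 = (-2488640 + 604*0) + 2555244 = (-2488640 + 0) + 2555244 = -2488640 + 2555244 = 66604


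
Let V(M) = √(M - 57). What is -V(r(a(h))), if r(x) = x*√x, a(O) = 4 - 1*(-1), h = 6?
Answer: -I*√(57 - 5*√5) ≈ -6.769*I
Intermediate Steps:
a(O) = 5 (a(O) = 4 + 1 = 5)
r(x) = x^(3/2)
V(M) = √(-57 + M)
-V(r(a(h))) = -√(-57 + 5^(3/2)) = -√(-57 + 5*√5)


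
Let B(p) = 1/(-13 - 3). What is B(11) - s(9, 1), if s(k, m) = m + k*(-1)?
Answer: 127/16 ≈ 7.9375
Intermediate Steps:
s(k, m) = m - k
B(p) = -1/16 (B(p) = 1/(-16) = -1/16)
B(11) - s(9, 1) = -1/16 - (1 - 1*9) = -1/16 - (1 - 9) = -1/16 - 1*(-8) = -1/16 + 8 = 127/16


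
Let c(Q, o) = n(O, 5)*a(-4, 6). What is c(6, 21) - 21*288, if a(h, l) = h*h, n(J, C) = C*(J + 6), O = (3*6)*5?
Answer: 1632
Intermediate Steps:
O = 90 (O = 18*5 = 90)
n(J, C) = C*(6 + J)
a(h, l) = h²
c(Q, o) = 7680 (c(Q, o) = (5*(6 + 90))*(-4)² = (5*96)*16 = 480*16 = 7680)
c(6, 21) - 21*288 = 7680 - 21*288 = 7680 - 6048 = 1632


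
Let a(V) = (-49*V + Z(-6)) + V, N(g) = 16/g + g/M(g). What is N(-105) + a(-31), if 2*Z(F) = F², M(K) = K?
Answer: 158219/105 ≈ 1506.8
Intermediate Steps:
Z(F) = F²/2
N(g) = 1 + 16/g (N(g) = 16/g + g/g = 16/g + 1 = 1 + 16/g)
a(V) = 18 - 48*V (a(V) = (-49*V + (½)*(-6)²) + V = (-49*V + (½)*36) + V = (-49*V + 18) + V = (18 - 49*V) + V = 18 - 48*V)
N(-105) + a(-31) = (16 - 105)/(-105) + (18 - 48*(-31)) = -1/105*(-89) + (18 + 1488) = 89/105 + 1506 = 158219/105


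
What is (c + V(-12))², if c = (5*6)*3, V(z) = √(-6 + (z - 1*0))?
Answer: 8082 + 540*I*√2 ≈ 8082.0 + 763.68*I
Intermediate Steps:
V(z) = √(-6 + z) (V(z) = √(-6 + (z + 0)) = √(-6 + z))
c = 90 (c = 30*3 = 90)
(c + V(-12))² = (90 + √(-6 - 12))² = (90 + √(-18))² = (90 + 3*I*√2)²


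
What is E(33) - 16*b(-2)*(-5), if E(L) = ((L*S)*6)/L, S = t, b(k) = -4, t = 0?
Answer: -320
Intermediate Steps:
S = 0
E(L) = 0 (E(L) = ((L*0)*6)/L = (0*6)/L = 0/L = 0)
E(33) - 16*b(-2)*(-5) = 0 - 16*(-4)*(-5) = 0 + 64*(-5) = 0 - 320 = -320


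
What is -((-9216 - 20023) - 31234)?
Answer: 60473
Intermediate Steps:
-((-9216 - 20023) - 31234) = -(-29239 - 31234) = -1*(-60473) = 60473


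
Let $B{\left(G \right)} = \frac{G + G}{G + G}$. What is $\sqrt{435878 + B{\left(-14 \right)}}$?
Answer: $3 \sqrt{48431} \approx 660.21$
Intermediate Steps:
$B{\left(G \right)} = 1$ ($B{\left(G \right)} = \frac{2 G}{2 G} = 2 G \frac{1}{2 G} = 1$)
$\sqrt{435878 + B{\left(-14 \right)}} = \sqrt{435878 + 1} = \sqrt{435879} = 3 \sqrt{48431}$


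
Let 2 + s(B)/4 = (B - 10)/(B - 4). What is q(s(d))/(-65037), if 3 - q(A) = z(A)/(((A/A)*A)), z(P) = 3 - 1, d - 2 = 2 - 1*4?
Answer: -2/65037 ≈ -3.0752e-5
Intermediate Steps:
d = 0 (d = 2 + (2 - 1*4) = 2 + (2 - 4) = 2 - 2 = 0)
z(P) = 2
s(B) = -8 + 4*(-10 + B)/(-4 + B) (s(B) = -8 + 4*((B - 10)/(B - 4)) = -8 + 4*((-10 + B)/(-4 + B)) = -8 + 4*(-10 + B)/(-4 + B))
q(A) = 3 - 2/A (q(A) = 3 - 2/((A/A)*A) = 3 - 2/(1*A) = 3 - 2/A)
q(s(d))/(-65037) = (3 - 2*(-4 + 0)/(4*(-2 - 1*0)))/(-65037) = (3 - 2*(-1/(-2 + 0)))*(-1/65037) = (3 - 2/(4*(-¼)*(-2)))*(-1/65037) = (3 - 2/2)*(-1/65037) = (3 - 2*½)*(-1/65037) = (3 - 1)*(-1/65037) = 2*(-1/65037) = -2/65037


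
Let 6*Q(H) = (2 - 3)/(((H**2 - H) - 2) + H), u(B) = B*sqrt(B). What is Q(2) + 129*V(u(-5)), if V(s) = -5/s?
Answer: -1/12 - 129*I*sqrt(5)/5 ≈ -0.083333 - 57.691*I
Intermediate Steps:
u(B) = B**(3/2)
Q(H) = -1/(6*(-2 + H**2)) (Q(H) = ((2 - 3)/(((H**2 - H) - 2) + H))/6 = (-1/((-2 + H**2 - H) + H))/6 = (-1/(-2 + H**2))/6 = -1/(6*(-2 + H**2)))
Q(2) + 129*V(u(-5)) = -1/(-12 + 6*2**2) + 129*(-5*I*sqrt(5)/25) = -1/(-12 + 6*4) + 129*(-5*I*sqrt(5)/25) = -1/(-12 + 24) + 129*(-I*sqrt(5)/5) = -1/12 + 129*(-I*sqrt(5)/5) = -1*1/12 - 129*I*sqrt(5)/5 = -1/12 - 129*I*sqrt(5)/5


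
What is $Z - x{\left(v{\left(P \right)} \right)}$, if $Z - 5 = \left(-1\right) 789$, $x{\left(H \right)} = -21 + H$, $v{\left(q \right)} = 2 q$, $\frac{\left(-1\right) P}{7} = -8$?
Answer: $-875$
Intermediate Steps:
$P = 56$ ($P = \left(-7\right) \left(-8\right) = 56$)
$Z = -784$ ($Z = 5 - 789 = -784$)
$Z - x{\left(v{\left(P \right)} \right)} = -784 - \left(-21 + 2 \cdot 56\right) = -784 - \left(-21 + 112\right) = -784 - 91 = -875$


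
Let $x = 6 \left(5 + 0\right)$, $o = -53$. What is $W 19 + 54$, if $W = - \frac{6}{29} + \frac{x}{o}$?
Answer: $\frac{60426}{1537} \approx 39.314$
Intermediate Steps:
$x = 30$ ($x = 6 \cdot 5 = 30$)
$W = - \frac{1188}{1537}$ ($W = - \frac{6}{29} + \frac{30}{-53} = \left(-6\right) \frac{1}{29} + 30 \left(- \frac{1}{53}\right) = - \frac{6}{29} - \frac{30}{53} = - \frac{1188}{1537} \approx -0.77293$)
$W 19 + 54 = \left(- \frac{1188}{1537}\right) 19 + 54 = - \frac{22572}{1537} + 54 = \frac{60426}{1537}$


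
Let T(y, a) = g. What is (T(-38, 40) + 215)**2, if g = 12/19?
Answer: 16785409/361 ≈ 46497.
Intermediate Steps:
g = 12/19 (g = 12*(1/19) = 12/19 ≈ 0.63158)
T(y, a) = 12/19
(T(-38, 40) + 215)**2 = (12/19 + 215)**2 = (4097/19)**2 = 16785409/361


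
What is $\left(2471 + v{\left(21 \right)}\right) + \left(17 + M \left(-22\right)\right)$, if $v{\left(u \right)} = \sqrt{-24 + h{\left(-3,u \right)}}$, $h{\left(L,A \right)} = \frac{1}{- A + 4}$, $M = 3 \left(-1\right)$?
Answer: $2554 + \frac{i \sqrt{6953}}{17} \approx 2554.0 + 4.905 i$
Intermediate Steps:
$M = -3$
$h{\left(L,A \right)} = \frac{1}{4 - A}$
$v{\left(u \right)} = \sqrt{-24 - \frac{1}{-4 + u}}$
$\left(2471 + v{\left(21 \right)}\right) + \left(17 + M \left(-22\right)\right) = \left(2471 + \sqrt{\frac{95 - 504}{-4 + 21}}\right) + \left(17 - -66\right) = \left(2471 + \sqrt{\frac{95 - 504}{17}}\right) + \left(17 + 66\right) = \left(2471 + \sqrt{\frac{1}{17} \left(-409\right)}\right) + 83 = \left(2471 + \sqrt{- \frac{409}{17}}\right) + 83 = \left(2471 + \frac{i \sqrt{6953}}{17}\right) + 83 = 2554 + \frac{i \sqrt{6953}}{17}$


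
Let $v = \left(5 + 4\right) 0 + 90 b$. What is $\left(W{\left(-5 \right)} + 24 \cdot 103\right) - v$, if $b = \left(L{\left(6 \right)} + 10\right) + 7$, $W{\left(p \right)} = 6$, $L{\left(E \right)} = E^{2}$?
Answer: $-2292$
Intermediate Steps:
$b = 53$ ($b = \left(6^{2} + 10\right) + 7 = \left(36 + 10\right) + 7 = 46 + 7 = 53$)
$v = 4770$ ($v = \left(5 + 4\right) 0 + 90 \cdot 53 = 9 \cdot 0 + 4770 = 0 + 4770 = 4770$)
$\left(W{\left(-5 \right)} + 24 \cdot 103\right) - v = \left(6 + 24 \cdot 103\right) - 4770 = \left(6 + 2472\right) - 4770 = 2478 - 4770 = -2292$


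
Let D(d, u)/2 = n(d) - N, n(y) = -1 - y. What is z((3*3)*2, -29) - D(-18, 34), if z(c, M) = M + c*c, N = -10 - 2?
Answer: 237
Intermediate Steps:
N = -12
D(d, u) = 22 - 2*d (D(d, u) = 2*((-1 - d) - 1*(-12)) = 2*((-1 - d) + 12) = 2*(11 - d) = 22 - 2*d)
z(c, M) = M + c²
z((3*3)*2, -29) - D(-18, 34) = (-29 + ((3*3)*2)²) - (22 - 2*(-18)) = (-29 + (9*2)²) - (22 + 36) = (-29 + 18²) - 1*58 = (-29 + 324) - 58 = 295 - 58 = 237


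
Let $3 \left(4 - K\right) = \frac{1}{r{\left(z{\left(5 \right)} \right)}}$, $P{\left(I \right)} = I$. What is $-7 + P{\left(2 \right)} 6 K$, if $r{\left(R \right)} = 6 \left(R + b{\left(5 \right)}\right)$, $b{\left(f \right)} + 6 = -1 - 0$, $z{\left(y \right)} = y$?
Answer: $\frac{124}{3} \approx 41.333$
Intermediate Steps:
$b{\left(f \right)} = -7$ ($b{\left(f \right)} = -6 - 1 = -7$)
$r{\left(R \right)} = -42 + 6 R$ ($r{\left(R \right)} = 6 \left(R - 7\right) = 6 \left(-7 + R\right) = -42 + 6 R$)
$K = \frac{145}{36}$ ($K = 4 - \frac{1}{3 \left(-42 + 6 \cdot 5\right)} = 4 - \frac{1}{3 \left(-42 + 30\right)} = 4 - \frac{1}{3 \left(-12\right)} = 4 - - \frac{1}{36} = 4 + \frac{1}{36} = \frac{145}{36} \approx 4.0278$)
$-7 + P{\left(2 \right)} 6 K = -7 + 2 \cdot 6 \cdot \frac{145}{36} = -7 + 12 \cdot \frac{145}{36} = -7 + \frac{145}{3} = \frac{124}{3}$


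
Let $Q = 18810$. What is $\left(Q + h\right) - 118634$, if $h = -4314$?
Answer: $-104138$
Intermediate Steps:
$\left(Q + h\right) - 118634 = \left(18810 - 4314\right) - 118634 = 14496 - 118634 = -104138$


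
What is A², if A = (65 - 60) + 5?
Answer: 100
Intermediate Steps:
A = 10 (A = 5 + 5 = 10)
A² = 10² = 100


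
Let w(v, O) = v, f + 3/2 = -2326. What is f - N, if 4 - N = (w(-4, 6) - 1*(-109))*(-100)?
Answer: -25663/2 ≈ -12832.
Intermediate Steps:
f = -4655/2 (f = -3/2 - 2326 = -4655/2 ≈ -2327.5)
N = 10504 (N = 4 - (-4 - 1*(-109))*(-100) = 4 - (-4 + 109)*(-100) = 4 - 105*(-100) = 4 - 1*(-10500) = 4 + 10500 = 10504)
f - N = -4655/2 - 1*10504 = -4655/2 - 10504 = -25663/2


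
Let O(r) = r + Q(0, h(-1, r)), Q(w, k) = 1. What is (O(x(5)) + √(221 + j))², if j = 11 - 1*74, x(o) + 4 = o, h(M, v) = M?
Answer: (2 + √158)² ≈ 212.28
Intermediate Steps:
x(o) = -4 + o
j = -63 (j = 11 - 74 = -63)
O(r) = 1 + r (O(r) = r + 1 = 1 + r)
(O(x(5)) + √(221 + j))² = ((1 + (-4 + 5)) + √(221 - 63))² = ((1 + 1) + √158)² = (2 + √158)²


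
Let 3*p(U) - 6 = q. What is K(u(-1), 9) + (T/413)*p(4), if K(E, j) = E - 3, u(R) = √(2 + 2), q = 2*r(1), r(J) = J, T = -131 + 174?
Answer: -895/1239 ≈ -0.72236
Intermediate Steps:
T = 43
q = 2 (q = 2*1 = 2)
u(R) = 2 (u(R) = √4 = 2)
p(U) = 8/3 (p(U) = 2 + (⅓)*2 = 2 + ⅔ = 8/3)
K(E, j) = -3 + E
K(u(-1), 9) + (T/413)*p(4) = (-3 + 2) + (43/413)*(8/3) = -1 + (43*(1/413))*(8/3) = -1 + (43/413)*(8/3) = -1 + 344/1239 = -895/1239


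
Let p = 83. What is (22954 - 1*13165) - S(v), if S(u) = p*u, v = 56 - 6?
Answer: 5639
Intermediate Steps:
v = 50
S(u) = 83*u
(22954 - 1*13165) - S(v) = (22954 - 1*13165) - 83*50 = (22954 - 13165) - 1*4150 = 9789 - 4150 = 5639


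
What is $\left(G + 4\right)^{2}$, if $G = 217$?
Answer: $48841$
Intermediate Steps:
$\left(G + 4\right)^{2} = \left(217 + 4\right)^{2} = 221^{2} = 48841$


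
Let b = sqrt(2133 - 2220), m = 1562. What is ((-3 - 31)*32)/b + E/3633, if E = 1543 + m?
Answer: 1035/1211 + 1088*I*sqrt(87)/87 ≈ 0.85467 + 116.65*I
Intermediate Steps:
b = I*sqrt(87) (b = sqrt(-87) = I*sqrt(87) ≈ 9.3274*I)
E = 3105 (E = 1543 + 1562 = 3105)
((-3 - 31)*32)/b + E/3633 = ((-3 - 31)*32)/((I*sqrt(87))) + 3105/3633 = (-34*32)*(-I*sqrt(87)/87) + 3105*(1/3633) = -(-1088)*I*sqrt(87)/87 + 1035/1211 = 1088*I*sqrt(87)/87 + 1035/1211 = 1035/1211 + 1088*I*sqrt(87)/87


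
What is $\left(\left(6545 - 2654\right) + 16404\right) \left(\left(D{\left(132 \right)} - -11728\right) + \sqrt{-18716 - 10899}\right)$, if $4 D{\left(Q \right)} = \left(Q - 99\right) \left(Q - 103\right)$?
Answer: $\frac{971501355}{4} + 20295 i \sqrt{29615} \approx 2.4288 \cdot 10^{8} + 3.4926 \cdot 10^{6} i$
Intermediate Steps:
$D{\left(Q \right)} = \frac{\left(-103 + Q\right) \left(-99 + Q\right)}{4}$ ($D{\left(Q \right)} = \frac{\left(Q - 99\right) \left(Q - 103\right)}{4} = \frac{\left(-99 + Q\right) \left(-103 + Q\right)}{4} = \frac{\left(-103 + Q\right) \left(-99 + Q\right)}{4}$)
$\left(\left(6545 - 2654\right) + 16404\right) \left(\left(D{\left(132 \right)} - -11728\right) + \sqrt{-18716 - 10899}\right) = \left(\left(6545 - 2654\right) + 16404\right) \left(\left(\left(\frac{10197}{4} - 6666 + \frac{132^{2}}{4}\right) - -11728\right) + \sqrt{-18716 - 10899}\right) = \left(\left(6545 - 2654\right) + 16404\right) \left(\left(\left(\frac{10197}{4} - 6666 + \frac{1}{4} \cdot 17424\right) + 11728\right) + \sqrt{-29615}\right) = \left(3891 + 16404\right) \left(\left(\left(\frac{10197}{4} - 6666 + 4356\right) + 11728\right) + i \sqrt{29615}\right) = 20295 \left(\left(\frac{957}{4} + 11728\right) + i \sqrt{29615}\right) = 20295 \left(\frac{47869}{4} + i \sqrt{29615}\right) = \frac{971501355}{4} + 20295 i \sqrt{29615}$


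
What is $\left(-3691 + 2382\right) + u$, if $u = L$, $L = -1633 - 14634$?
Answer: $-17576$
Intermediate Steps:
$L = -16267$ ($L = -1633 - 14634 = -16267$)
$u = -16267$
$\left(-3691 + 2382\right) + u = \left(-3691 + 2382\right) - 16267 = -1309 - 16267 = -17576$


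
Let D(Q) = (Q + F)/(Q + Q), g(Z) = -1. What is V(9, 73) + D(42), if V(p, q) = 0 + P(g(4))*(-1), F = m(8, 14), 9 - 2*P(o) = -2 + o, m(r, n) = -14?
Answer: -17/3 ≈ -5.6667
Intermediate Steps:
P(o) = 11/2 - o/2 (P(o) = 9/2 - (-2 + o)/2 = 9/2 + (1 - o/2) = 11/2 - o/2)
F = -14
V(p, q) = -6 (V(p, q) = 0 + (11/2 - ½*(-1))*(-1) = 0 + (11/2 + ½)*(-1) = 0 + 6*(-1) = 0 - 6 = -6)
D(Q) = (-14 + Q)/(2*Q) (D(Q) = (Q - 14)/(Q + Q) = (-14 + Q)/((2*Q)) = (-14 + Q)*(1/(2*Q)) = (-14 + Q)/(2*Q))
V(9, 73) + D(42) = -6 + (½)*(-14 + 42)/42 = -6 + (½)*(1/42)*28 = -6 + ⅓ = -17/3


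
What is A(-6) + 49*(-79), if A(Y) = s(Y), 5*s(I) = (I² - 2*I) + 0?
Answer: -19307/5 ≈ -3861.4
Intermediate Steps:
s(I) = -2*I/5 + I²/5 (s(I) = ((I² - 2*I) + 0)/5 = (I² - 2*I)/5 = -2*I/5 + I²/5)
A(Y) = Y*(-2 + Y)/5
A(-6) + 49*(-79) = (⅕)*(-6)*(-2 - 6) + 49*(-79) = (⅕)*(-6)*(-8) - 3871 = 48/5 - 3871 = -19307/5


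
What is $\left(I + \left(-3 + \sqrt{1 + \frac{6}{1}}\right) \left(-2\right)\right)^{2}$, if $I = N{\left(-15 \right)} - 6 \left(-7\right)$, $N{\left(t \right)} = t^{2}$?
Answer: $74557 - 1092 \sqrt{7} \approx 71668.0$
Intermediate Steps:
$I = 267$ ($I = \left(-15\right)^{2} - 6 \left(-7\right) = 225 - -42 = 225 + 42 = 267$)
$\left(I + \left(-3 + \sqrt{1 + \frac{6}{1}}\right) \left(-2\right)\right)^{2} = \left(267 + \left(-3 + \sqrt{1 + \frac{6}{1}}\right) \left(-2\right)\right)^{2} = \left(267 + \left(-3 + \sqrt{1 + 6 \cdot 1}\right) \left(-2\right)\right)^{2} = \left(267 + \left(-3 + \sqrt{1 + 6}\right) \left(-2\right)\right)^{2} = \left(267 + \left(-3 + \sqrt{7}\right) \left(-2\right)\right)^{2} = \left(267 + \left(6 - 2 \sqrt{7}\right)\right)^{2} = \left(273 - 2 \sqrt{7}\right)^{2}$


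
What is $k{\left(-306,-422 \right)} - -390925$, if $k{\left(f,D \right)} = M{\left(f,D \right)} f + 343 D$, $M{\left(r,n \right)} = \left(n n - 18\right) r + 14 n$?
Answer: $16675442003$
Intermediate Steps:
$M{\left(r,n \right)} = 14 n + r \left(-18 + n^{2}\right)$ ($M{\left(r,n \right)} = \left(n^{2} - 18\right) r + 14 n = \left(-18 + n^{2}\right) r + 14 n = r \left(-18 + n^{2}\right) + 14 n = 14 n + r \left(-18 + n^{2}\right)$)
$k{\left(f,D \right)} = 343 D + f \left(- 18 f + 14 D + f D^{2}\right)$ ($k{\left(f,D \right)} = \left(- 18 f + 14 D + f D^{2}\right) f + 343 D = f \left(- 18 f + 14 D + f D^{2}\right) + 343 D = 343 D + f \left(- 18 f + 14 D + f D^{2}\right)$)
$k{\left(-306,-422 \right)} - -390925 = \left(343 \left(-422\right) - 306 \left(\left(-18\right) \left(-306\right) + 14 \left(-422\right) - 306 \left(-422\right)^{2}\right)\right) - -390925 = \left(-144746 - 306 \left(5508 - 5908 - 54493704\right)\right) + 390925 = \left(-144746 - -16675195824\right) + 390925 = \left(-144746 + 16675195824\right) + 390925 = 16675051078 + 390925 = 16675442003$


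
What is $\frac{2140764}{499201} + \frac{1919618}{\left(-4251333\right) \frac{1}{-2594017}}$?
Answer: $\frac{2485791325994959118}{2122269684933} \approx 1.1713 \cdot 10^{6}$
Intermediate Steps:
$\frac{2140764}{499201} + \frac{1919618}{\left(-4251333\right) \frac{1}{-2594017}} = 2140764 \cdot \frac{1}{499201} + \frac{1919618}{\left(-4251333\right) \left(- \frac{1}{2594017}\right)} = \frac{2140764}{499201} + \frac{1919618}{\frac{4251333}{2594017}} = \frac{2140764}{499201} + 1919618 \cdot \frac{2594017}{4251333} = \frac{2140764}{499201} + \frac{4979521725506}{4251333} = \frac{2485791325994959118}{2122269684933}$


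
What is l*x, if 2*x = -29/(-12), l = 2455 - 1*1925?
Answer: 7685/12 ≈ 640.42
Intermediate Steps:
l = 530 (l = 2455 - 1925 = 530)
x = 29/24 (x = (-29/(-12))/2 = (-29*(-1/12))/2 = (1/2)*(29/12) = 29/24 ≈ 1.2083)
l*x = 530*(29/24) = 7685/12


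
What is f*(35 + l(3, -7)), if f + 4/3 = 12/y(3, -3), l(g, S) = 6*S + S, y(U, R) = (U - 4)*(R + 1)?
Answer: -196/3 ≈ -65.333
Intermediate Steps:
y(U, R) = (1 + R)*(-4 + U) (y(U, R) = (-4 + U)*(1 + R) = (1 + R)*(-4 + U))
l(g, S) = 7*S
f = 14/3 (f = -4/3 + 12/(-4 + 3 - 4*(-3) - 3*3) = -4/3 + 12/(-4 + 3 + 12 - 9) = -4/3 + 12/2 = -4/3 + 12*(1/2) = -4/3 + 6 = 14/3 ≈ 4.6667)
f*(35 + l(3, -7)) = 14*(35 + 7*(-7))/3 = 14*(35 - 49)/3 = (14/3)*(-14) = -196/3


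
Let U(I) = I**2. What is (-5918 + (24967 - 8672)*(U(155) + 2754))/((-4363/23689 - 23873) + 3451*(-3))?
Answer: -202683960493/15897727 ≈ -12749.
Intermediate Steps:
(-5918 + (24967 - 8672)*(U(155) + 2754))/((-4363/23689 - 23873) + 3451*(-3)) = (-5918 + (24967 - 8672)*(155**2 + 2754))/((-4363/23689 - 23873) + 3451*(-3)) = (-5918 + 16295*(24025 + 2754))/((-4363*1/23689 - 23873) - 10353) = (-5918 + 16295*26779)/((-4363/23689 - 23873) - 10353) = (-5918 + 436363805)/(-565531860/23689 - 10353) = 436357887/(-810784077/23689) = 436357887*(-23689/810784077) = -202683960493/15897727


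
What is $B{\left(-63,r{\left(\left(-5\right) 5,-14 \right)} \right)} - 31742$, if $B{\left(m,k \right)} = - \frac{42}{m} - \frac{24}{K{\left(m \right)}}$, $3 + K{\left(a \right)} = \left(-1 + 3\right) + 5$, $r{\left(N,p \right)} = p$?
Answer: $- \frac{95242}{3} \approx -31747.0$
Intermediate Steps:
$K{\left(a \right)} = 4$ ($K{\left(a \right)} = -3 + \left(\left(-1 + 3\right) + 5\right) = -3 + \left(2 + 5\right) = -3 + 7 = 4$)
$B{\left(m,k \right)} = -6 - \frac{42}{m}$ ($B{\left(m,k \right)} = - \frac{42}{m} - \frac{24}{4} = - \frac{42}{m} - 6 = -6 - \frac{42}{m}$)
$B{\left(-63,r{\left(\left(-5\right) 5,-14 \right)} \right)} - 31742 = \left(-6 - \frac{42}{-63}\right) - 31742 = \left(-6 - - \frac{2}{3}\right) - 31742 = \left(-6 + \frac{2}{3}\right) - 31742 = - \frac{16}{3} - 31742 = - \frac{95242}{3}$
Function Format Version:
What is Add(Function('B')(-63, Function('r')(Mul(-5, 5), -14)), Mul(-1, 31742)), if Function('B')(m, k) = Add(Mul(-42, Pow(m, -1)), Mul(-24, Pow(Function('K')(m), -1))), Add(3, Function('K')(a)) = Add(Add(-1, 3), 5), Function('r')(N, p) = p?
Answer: Rational(-95242, 3) ≈ -31747.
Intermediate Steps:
Function('K')(a) = 4 (Function('K')(a) = Add(-3, Add(Add(-1, 3), 5)) = Add(-3, Add(2, 5)) = Add(-3, 7) = 4)
Function('B')(m, k) = Add(-6, Mul(-42, Pow(m, -1))) (Function('B')(m, k) = Add(Mul(-42, Pow(m, -1)), Mul(-24, Pow(4, -1))) = Add(Mul(-42, Pow(m, -1)), Mul(-24, Rational(1, 4))) = Add(Mul(-42, Pow(m, -1)), -6) = Add(-6, Mul(-42, Pow(m, -1))))
Add(Function('B')(-63, Function('r')(Mul(-5, 5), -14)), Mul(-1, 31742)) = Add(Add(-6, Mul(-42, Pow(-63, -1))), Mul(-1, 31742)) = Add(Add(-6, Mul(-42, Rational(-1, 63))), -31742) = Add(Add(-6, Rational(2, 3)), -31742) = Add(Rational(-16, 3), -31742) = Rational(-95242, 3)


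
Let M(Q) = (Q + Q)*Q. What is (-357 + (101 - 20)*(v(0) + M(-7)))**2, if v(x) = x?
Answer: 57471561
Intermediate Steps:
M(Q) = 2*Q**2 (M(Q) = (2*Q)*Q = 2*Q**2)
(-357 + (101 - 20)*(v(0) + M(-7)))**2 = (-357 + (101 - 20)*(0 + 2*(-7)**2))**2 = (-357 + 81*(0 + 2*49))**2 = (-357 + 81*(0 + 98))**2 = (-357 + 81*98)**2 = (-357 + 7938)**2 = 7581**2 = 57471561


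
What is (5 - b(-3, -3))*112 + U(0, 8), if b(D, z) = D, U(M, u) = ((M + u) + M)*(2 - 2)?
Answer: 896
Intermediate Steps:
U(M, u) = 0 (U(M, u) = (u + 2*M)*0 = 0)
(5 - b(-3, -3))*112 + U(0, 8) = (5 - 1*(-3))*112 + 0 = (5 + 3)*112 + 0 = 8*112 + 0 = 896 + 0 = 896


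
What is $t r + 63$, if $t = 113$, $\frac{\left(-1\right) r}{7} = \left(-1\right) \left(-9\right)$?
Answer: $-7056$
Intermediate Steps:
$r = -63$ ($r = - 7 \left(\left(-1\right) \left(-9\right)\right) = \left(-7\right) 9 = -63$)
$t r + 63 = 113 \left(-63\right) + 63 = -7119 + 63 = -7056$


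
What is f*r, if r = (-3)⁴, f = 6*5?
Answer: 2430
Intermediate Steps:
f = 30
r = 81
f*r = 30*81 = 2430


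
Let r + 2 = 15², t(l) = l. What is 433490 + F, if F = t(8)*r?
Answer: 435274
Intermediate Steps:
r = 223 (r = -2 + 15² = -2 + 225 = 223)
F = 1784 (F = 8*223 = 1784)
433490 + F = 433490 + 1784 = 435274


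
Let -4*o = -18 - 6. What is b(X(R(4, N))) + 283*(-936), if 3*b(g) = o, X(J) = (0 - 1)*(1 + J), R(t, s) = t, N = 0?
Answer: -264886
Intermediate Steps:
X(J) = -1 - J (X(J) = -(1 + J) = -1 - J)
o = 6 (o = -(-18 - 6)/4 = -¼*(-24) = 6)
b(g) = 2 (b(g) = (⅓)*6 = 2)
b(X(R(4, N))) + 283*(-936) = 2 + 283*(-936) = 2 - 264888 = -264886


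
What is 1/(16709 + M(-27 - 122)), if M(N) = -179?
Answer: 1/16530 ≈ 6.0496e-5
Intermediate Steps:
1/(16709 + M(-27 - 122)) = 1/(16709 - 179) = 1/16530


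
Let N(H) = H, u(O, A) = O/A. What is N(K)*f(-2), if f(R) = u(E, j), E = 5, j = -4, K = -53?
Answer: 265/4 ≈ 66.250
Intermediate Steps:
f(R) = -5/4 (f(R) = 5/(-4) = 5*(-¼) = -5/4)
N(K)*f(-2) = -53*(-5/4) = 265/4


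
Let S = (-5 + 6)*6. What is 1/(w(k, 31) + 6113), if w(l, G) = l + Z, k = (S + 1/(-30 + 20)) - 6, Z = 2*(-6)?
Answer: 10/61009 ≈ 0.00016391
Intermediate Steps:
S = 6 (S = 1*6 = 6)
Z = -12
k = -⅒ (k = (6 + 1/(-30 + 20)) - 6 = (6 + 1/(-10)) - 6 = (6 - ⅒) - 6 = 59/10 - 6 = -⅒ ≈ -0.10000)
w(l, G) = -12 + l (w(l, G) = l - 12 = -12 + l)
1/(w(k, 31) + 6113) = 1/((-12 - ⅒) + 6113) = 1/(-121/10 + 6113) = 1/(61009/10) = 10/61009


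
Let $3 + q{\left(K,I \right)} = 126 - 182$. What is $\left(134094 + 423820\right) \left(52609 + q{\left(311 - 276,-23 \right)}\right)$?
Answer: $29318380700$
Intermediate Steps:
$q{\left(K,I \right)} = -59$ ($q{\left(K,I \right)} = -3 + \left(126 - 182\right) = -3 - 56 = -59$)
$\left(134094 + 423820\right) \left(52609 + q{\left(311 - 276,-23 \right)}\right) = \left(134094 + 423820\right) \left(52609 - 59\right) = 557914 \cdot 52550 = 29318380700$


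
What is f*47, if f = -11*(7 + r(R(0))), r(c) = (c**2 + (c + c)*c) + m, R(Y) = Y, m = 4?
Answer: -5687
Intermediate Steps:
r(c) = 4 + 3*c**2 (r(c) = (c**2 + (c + c)*c) + 4 = (c**2 + (2*c)*c) + 4 = (c**2 + 2*c**2) + 4 = 3*c**2 + 4 = 4 + 3*c**2)
f = -121 (f = -11*(7 + (4 + 3*0**2)) = -11*(7 + (4 + 3*0)) = -11*(7 + (4 + 0)) = -11*(7 + 4) = -11*11 = -121)
f*47 = -121*47 = -5687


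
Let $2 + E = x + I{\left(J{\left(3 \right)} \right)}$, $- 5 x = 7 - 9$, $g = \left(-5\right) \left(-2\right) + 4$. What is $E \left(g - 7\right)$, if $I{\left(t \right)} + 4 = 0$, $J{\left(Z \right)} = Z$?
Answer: $- \frac{196}{5} \approx -39.2$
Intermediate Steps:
$g = 14$ ($g = 10 + 4 = 14$)
$x = \frac{2}{5}$ ($x = - \frac{7 - 9}{5} = \left(- \frac{1}{5}\right) \left(-2\right) = \frac{2}{5} \approx 0.4$)
$I{\left(t \right)} = -4$ ($I{\left(t \right)} = -4 + 0 = -4$)
$E = - \frac{28}{5}$ ($E = -2 + \left(\frac{2}{5} - 4\right) = -2 - \frac{18}{5} = - \frac{28}{5} \approx -5.6$)
$E \left(g - 7\right) = - \frac{28 \left(14 - 7\right)}{5} = \left(- \frac{28}{5}\right) 7 = - \frac{196}{5}$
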